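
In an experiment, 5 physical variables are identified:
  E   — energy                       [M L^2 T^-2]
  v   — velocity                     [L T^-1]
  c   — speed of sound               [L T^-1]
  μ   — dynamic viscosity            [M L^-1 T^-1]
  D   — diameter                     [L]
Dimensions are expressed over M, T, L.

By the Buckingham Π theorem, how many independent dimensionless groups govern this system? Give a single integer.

Write exponents as rows M,T,L / cols E,v,c,μ,D:
  M: [ 1  0  0  1  0]
  T: [-2 -1 -1 -1  0]
  L: [ 2  1  1 -1  1]
Echelon form has 3 nonzero rows (pivots: E,v,μ)
Π count = n − r = 5 − 3 = 2

2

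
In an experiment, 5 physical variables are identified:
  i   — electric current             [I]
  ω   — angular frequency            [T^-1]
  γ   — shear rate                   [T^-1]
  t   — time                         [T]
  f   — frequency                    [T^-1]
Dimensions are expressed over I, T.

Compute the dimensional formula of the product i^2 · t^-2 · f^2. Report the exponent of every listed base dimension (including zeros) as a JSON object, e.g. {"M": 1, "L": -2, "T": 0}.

Dimensional matrix (I×T by i×ω×γ×t×f):
  I: [ 1  0  0  0  0]
  T: [ 0 -1 -1  1 -1]
  [I]: (2)·1+(-2)·0+(2)·0 = 2
  [T]: (2)·0+(-2)·1+(2)·-1 = -4
⇒ I^2 T^-4

{"I": 2, "T": -4}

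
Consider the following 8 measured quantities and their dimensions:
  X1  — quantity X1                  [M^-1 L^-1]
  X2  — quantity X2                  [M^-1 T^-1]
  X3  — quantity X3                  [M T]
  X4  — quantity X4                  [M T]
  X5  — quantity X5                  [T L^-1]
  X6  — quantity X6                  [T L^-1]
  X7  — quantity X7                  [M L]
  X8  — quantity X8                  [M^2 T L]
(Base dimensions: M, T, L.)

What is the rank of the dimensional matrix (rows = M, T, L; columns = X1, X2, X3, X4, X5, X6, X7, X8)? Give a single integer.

2

Dimensional matrix (M×T×L by X1×X2×X3×X4×X5×X6×X7×X8):
  M: [-1 -1  1  1  0  0  1  2]
  T: [ 0 -1  1  1  1  1  0  1]
  L: [-1  0  0  0 -1 -1  1  1]
Row reduction gives pivot columns X1,X2; rank = 2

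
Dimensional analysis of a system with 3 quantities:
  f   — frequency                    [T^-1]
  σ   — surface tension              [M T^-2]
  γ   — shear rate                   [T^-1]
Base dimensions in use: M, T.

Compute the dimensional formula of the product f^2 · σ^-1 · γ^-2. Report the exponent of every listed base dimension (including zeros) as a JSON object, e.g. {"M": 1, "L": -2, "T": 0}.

Dimensional matrix (M×T by f×σ×γ):
  M: [ 0  1  0]
  T: [-1 -2 -1]
  [M]: (2)·0+(-1)·1+(-2)·0 = -1
  [T]: (2)·-1+(-1)·-2+(-2)·-1 = 2
⇒ M^-1 T^2

{"M": -1, "T": 2}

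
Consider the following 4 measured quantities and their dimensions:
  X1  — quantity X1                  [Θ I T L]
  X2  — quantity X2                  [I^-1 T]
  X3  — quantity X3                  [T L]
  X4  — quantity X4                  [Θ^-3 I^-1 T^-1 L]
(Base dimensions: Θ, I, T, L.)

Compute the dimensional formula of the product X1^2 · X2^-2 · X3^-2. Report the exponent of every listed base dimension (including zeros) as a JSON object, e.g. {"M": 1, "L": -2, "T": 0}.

{"Θ": 2, "I": 4, "T": -2, "L": 0}

Exponent matrix [Θ,I,T,L] × [X1,X2,X3,X4]:
  Θ: [ 1  0  0 -3]
  I: [ 1 -1  0 -1]
  T: [ 1  1  1 -1]
  L: [ 1  0  1  1]
  [Θ]: (2)·1+(-2)·0+(-2)·0 = 2
  [I]: (2)·1+(-2)·-1+(-2)·0 = 4
  [T]: (2)·1+(-2)·1+(-2)·1 = -2
  [L]: (2)·1+(-2)·0+(-2)·1 = 0
⇒ Θ^2 I^4 T^-2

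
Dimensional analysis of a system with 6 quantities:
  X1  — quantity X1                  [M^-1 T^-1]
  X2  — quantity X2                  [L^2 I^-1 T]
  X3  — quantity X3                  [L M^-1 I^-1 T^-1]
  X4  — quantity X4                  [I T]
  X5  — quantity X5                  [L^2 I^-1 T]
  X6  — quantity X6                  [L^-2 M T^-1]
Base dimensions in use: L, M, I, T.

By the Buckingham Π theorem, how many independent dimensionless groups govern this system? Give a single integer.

3

Write exponents as rows L,M,I,T / cols X1,X2,X3,X4,X5,X6:
  L: [ 0  2  1  0  2 -2]
  M: [-1  0 -1  0  0  1]
  I: [ 0 -1 -1  1 -1  0]
  T: [-1  1 -1  1  1 -1]
RREF → pivots at {X1,X2,X3} ⇒ r = 3
6 vars − rank 3 = 3 Π groups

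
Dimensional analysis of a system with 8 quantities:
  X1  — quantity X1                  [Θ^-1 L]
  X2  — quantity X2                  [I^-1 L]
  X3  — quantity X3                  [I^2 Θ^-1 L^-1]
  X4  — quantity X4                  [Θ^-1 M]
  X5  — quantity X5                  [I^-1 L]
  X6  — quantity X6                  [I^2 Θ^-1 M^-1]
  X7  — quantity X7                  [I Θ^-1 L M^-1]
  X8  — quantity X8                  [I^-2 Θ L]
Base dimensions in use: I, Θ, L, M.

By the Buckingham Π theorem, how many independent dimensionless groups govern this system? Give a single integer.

5

Dimensional matrix (I×Θ×L×M by X1×X2×X3×X4×X5×X6×X7×X8):
  I: [ 0 -1  2  0 -1  2  1 -2]
  Θ: [-1  0 -1 -1  0 -1 -1  1]
  L: [ 1  1 -1  0  1  0  1  1]
  M: [ 0  0  0  1  0 -1 -1  0]
Echelon form has 3 nonzero rows (pivots: X1,X2,X4)
8 vars − rank 3 = 5 Π groups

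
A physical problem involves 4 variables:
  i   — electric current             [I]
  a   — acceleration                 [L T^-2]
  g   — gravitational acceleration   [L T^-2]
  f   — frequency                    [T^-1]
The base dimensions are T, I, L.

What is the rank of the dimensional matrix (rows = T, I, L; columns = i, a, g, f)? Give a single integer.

3

Exponent matrix [T,I,L] × [i,a,g,f]:
  T: [ 0 -2 -2 -1]
  I: [ 1  0  0  0]
  L: [ 0  1  1  0]
Row reduction gives pivot columns i,a,f; rank = 3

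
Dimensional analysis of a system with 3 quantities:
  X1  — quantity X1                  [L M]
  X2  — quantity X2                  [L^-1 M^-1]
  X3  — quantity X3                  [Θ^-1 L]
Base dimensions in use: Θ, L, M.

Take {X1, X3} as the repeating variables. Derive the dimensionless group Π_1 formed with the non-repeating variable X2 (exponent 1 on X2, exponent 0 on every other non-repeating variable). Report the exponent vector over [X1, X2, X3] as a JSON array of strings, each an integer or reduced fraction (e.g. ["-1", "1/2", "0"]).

["1", "1", "0"]

Dimensional matrix (Θ×L×M by X1×X2×X3):
  Θ: [ 0  0 -1]
  L: [ 1 -1  1]
  M: [ 1 -1  0]
Echelon form has 2 nonzero rows (pivots: X1,X3)
Pivot set = {X1,X3}, free = {X2}
RREF:
  r0: [   1   -1    0]
  r1: [   0    0    1]
  r2: [   0    0    0]
Fix exponent of X2 at 1; solve each RREF row for its pivot's exponent:
  r0: exp(X1) + (-1)·1 = 0 ⇒ exp(X1) = 1
  r1: exp(X3) + (0)·1 = 0 ⇒ exp(X3) = 0
Π_1 = X1 · X2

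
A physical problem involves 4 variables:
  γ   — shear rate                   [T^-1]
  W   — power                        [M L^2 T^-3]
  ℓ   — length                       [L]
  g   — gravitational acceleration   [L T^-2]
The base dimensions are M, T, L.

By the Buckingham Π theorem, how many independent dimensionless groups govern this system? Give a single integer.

1

Write exponents as rows M,T,L / cols γ,W,ℓ,g:
  M: [ 0  1  0  0]
  T: [-1 -3  0 -2]
  L: [ 0  2  1  1]
Row reduction gives pivot columns γ,W,ℓ; rank = 3
n=4, r=3 ⇒ 1 dimensionless group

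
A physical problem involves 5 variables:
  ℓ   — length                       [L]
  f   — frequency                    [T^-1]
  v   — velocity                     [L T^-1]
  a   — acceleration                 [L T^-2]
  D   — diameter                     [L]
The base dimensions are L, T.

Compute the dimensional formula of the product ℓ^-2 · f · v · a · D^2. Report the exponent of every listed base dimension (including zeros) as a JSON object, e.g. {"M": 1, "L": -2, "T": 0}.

Exponent matrix [L,T] × [ℓ,f,v,a,D]:
  L: [ 1  0  1  1  1]
  T: [ 0 -1 -1 -2  0]
  [L]: (-2)·1+(1)·0+(1)·1+(1)·1+(2)·1 = 2
  [T]: (-2)·0+(1)·-1+(1)·-1+(1)·-2+(2)·0 = -4
⇒ L^2 T^-4

{"L": 2, "T": -4}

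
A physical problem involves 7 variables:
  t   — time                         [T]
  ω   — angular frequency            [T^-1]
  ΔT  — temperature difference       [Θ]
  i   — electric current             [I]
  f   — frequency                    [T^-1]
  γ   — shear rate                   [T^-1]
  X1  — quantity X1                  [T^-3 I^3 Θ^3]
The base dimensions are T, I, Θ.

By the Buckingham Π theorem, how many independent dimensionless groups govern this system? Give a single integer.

4

Exponent matrix [T,I,Θ] × [t,ω,ΔT,i,f,γ,X1]:
  T: [ 1 -1  0  0 -1 -1 -3]
  I: [ 0  0  0  1  0  0  3]
  Θ: [ 0  0  1  0  0  0  3]
RREF → pivots at {t,ΔT,i} ⇒ r = 3
7 vars − rank 3 = 4 Π groups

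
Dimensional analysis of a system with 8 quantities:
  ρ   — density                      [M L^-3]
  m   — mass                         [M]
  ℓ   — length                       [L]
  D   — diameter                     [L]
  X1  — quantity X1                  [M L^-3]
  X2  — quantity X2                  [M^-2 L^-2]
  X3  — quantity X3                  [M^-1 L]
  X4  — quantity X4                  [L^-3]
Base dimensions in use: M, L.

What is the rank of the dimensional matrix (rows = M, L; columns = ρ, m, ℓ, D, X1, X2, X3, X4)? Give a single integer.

Exponent matrix [M,L] × [ρ,m,ℓ,D,X1,X2,X3,X4]:
  M: [ 1  1  0  0  1 -2 -1  0]
  L: [-3  0  1  1 -3 -2  1 -3]
RREF → pivots at {ρ,m} ⇒ r = 2

2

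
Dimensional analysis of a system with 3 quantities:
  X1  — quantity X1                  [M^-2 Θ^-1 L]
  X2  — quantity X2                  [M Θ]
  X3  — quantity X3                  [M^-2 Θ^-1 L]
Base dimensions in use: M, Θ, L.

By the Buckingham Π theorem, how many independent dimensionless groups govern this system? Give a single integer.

Dimensional matrix (M×Θ×L by X1×X2×X3):
  M: [-2  1 -2]
  Θ: [-1  1 -1]
  L: [ 1  0  1]
Echelon form has 2 nonzero rows (pivots: X1,X2)
3 vars − rank 2 = 1 Π group

1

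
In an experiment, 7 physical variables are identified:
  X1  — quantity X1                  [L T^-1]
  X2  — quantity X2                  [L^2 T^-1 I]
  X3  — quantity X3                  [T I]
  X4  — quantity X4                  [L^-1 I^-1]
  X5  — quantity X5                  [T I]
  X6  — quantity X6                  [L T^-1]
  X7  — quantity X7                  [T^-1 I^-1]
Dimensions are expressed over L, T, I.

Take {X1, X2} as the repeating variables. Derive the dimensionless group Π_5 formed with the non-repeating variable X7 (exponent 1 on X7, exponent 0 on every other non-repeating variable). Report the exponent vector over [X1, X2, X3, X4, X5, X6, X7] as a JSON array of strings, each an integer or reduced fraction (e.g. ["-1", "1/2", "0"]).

["-2", "1", "0", "0", "0", "0", "1"]

Dimensional matrix (L×T×I by X1×X2×X3×X4×X5×X6×X7):
  L: [ 1  2  0 -1  0  1  0]
  T: [-1 -1  1  0  1 -1 -1]
  I: [ 0  1  1 -1  1  0 -1]
RREF → pivots at {X1,X2} ⇒ r = 2
Pivot set = {X1,X2}, free = {X3,X4,X5,X6,X7}
RREF:
  r0: [   1    0   -2    1   -2    1    2]
  r1: [   0    1    1   -1    1    0   -1]
  r2: [   0    0    0    0    0    0    0]
Fix exponent of X7 at 1, X3 at 0, X4 at 0, X5 at 0, X6 at 0; solve each RREF row for its pivot's exponent:
  r0: exp(X1) + (2)·1 = 0 ⇒ exp(X1) = -2
  r1: exp(X2) + (-1)·1 = 0 ⇒ exp(X2) = 1
Π_5 = X1^-2 · X2 · X7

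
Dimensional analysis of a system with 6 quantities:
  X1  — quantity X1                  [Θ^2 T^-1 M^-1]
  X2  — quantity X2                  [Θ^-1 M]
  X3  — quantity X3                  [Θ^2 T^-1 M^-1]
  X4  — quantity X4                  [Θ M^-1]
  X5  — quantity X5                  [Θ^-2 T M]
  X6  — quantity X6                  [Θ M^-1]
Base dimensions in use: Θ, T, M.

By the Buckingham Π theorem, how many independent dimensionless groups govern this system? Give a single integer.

Exponent matrix [Θ,T,M] × [X1,X2,X3,X4,X5,X6]:
  Θ: [ 2 -1  2  1 -2  1]
  T: [-1  0 -1  0  1  0]
  M: [-1  1 -1 -1  1 -1]
Row reduction gives pivot columns X1,X2; rank = 2
n=6, r=2 ⇒ 4 dimensionless groups

4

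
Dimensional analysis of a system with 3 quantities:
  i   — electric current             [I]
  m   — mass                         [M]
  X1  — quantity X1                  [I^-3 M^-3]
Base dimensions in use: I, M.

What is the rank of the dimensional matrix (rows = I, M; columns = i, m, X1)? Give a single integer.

2

Dimensional matrix (I×M by i×m×X1):
  I: [ 1  0 -3]
  M: [ 0  1 -3]
RREF → pivots at {i,m} ⇒ r = 2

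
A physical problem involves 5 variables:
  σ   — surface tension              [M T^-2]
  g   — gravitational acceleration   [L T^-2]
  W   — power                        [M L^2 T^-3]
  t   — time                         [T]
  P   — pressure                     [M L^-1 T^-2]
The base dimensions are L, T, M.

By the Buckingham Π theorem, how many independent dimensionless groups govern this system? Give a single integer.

2

Exponent matrix [L,T,M] × [σ,g,W,t,P]:
  L: [ 0  1  2  0 -1]
  T: [-2 -2 -3  1 -2]
  M: [ 1  0  1  0  1]
RREF → pivots at {σ,g,W} ⇒ r = 3
5 vars − rank 3 = 2 Π groups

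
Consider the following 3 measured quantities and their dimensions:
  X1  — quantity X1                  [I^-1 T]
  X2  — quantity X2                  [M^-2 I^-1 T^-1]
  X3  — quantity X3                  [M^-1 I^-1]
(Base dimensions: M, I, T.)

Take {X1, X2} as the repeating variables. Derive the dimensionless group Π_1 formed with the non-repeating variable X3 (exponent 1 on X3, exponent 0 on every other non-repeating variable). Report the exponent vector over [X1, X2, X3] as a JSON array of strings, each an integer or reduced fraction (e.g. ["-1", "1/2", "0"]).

Exponent matrix [M,I,T] × [X1,X2,X3]:
  M: [ 0 -2 -1]
  I: [-1 -1 -1]
  T: [ 1 -1  0]
Echelon form has 2 nonzero rows (pivots: X1,X2)
Pivot set = {X1,X2}, free = {X3}
RREF:
  r0: [   1    0  1/2]
  r1: [   0    1  1/2]
  r2: [   0    0    0]
Fix exponent of X3 at 1; solve each RREF row for its pivot's exponent:
  r0: exp(X1) + (1/2)·1 = 0 ⇒ exp(X1) = -1/2
  r1: exp(X2) + (1/2)·1 = 0 ⇒ exp(X2) = -1/2
Π_1 = X1^(-1/2) · X2^(-1/2) · X3

["-1/2", "-1/2", "1"]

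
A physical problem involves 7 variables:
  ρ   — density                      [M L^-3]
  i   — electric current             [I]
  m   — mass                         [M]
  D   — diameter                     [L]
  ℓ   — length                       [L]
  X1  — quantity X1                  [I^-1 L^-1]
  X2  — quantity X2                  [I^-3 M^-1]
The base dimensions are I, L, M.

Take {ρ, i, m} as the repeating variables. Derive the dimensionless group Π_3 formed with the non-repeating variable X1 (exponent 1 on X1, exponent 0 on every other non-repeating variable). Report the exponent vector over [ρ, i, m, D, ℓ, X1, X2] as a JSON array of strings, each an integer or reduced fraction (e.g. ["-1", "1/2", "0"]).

Exponent matrix [I,L,M] × [ρ,i,m,D,ℓ,X1,X2]:
  I: [ 0  1  0  0  0 -1 -3]
  L: [-3  0  0  1  1 -1  0]
  M: [ 1  0  1  0  0  0 -1]
Row reduction gives pivot columns ρ,i,m; rank = 3
Pivot set = {ρ,i,m}, free = {D,ℓ,X1,X2}
RREF:
  r0: [   1    0    0 -1/3 -1/3  1/3    0]
  r1: [   0    1    0    0    0   -1   -3]
  r2: [   0    0    1  1/3  1/3 -1/3   -1]
Fix exponent of X1 at 1, D at 0, ℓ at 0, X2 at 0; solve each RREF row for its pivot's exponent:
  r0: exp(ρ) + (1/3)·1 = 0 ⇒ exp(ρ) = -1/3
  r1: exp(i) + (-1)·1 = 0 ⇒ exp(i) = 1
  r2: exp(m) + (-1/3)·1 = 0 ⇒ exp(m) = 1/3
Π_3 = ρ^(-1/3) · i · m^(1/3) · X1

["-1/3", "1", "1/3", "0", "0", "1", "0"]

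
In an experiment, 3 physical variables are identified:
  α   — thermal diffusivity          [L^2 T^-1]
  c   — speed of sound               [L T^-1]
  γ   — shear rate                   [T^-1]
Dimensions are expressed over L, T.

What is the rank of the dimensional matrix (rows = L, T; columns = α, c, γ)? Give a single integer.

Write exponents as rows L,T / cols α,c,γ:
  L: [ 2  1  0]
  T: [-1 -1 -1]
Echelon form has 2 nonzero rows (pivots: α,c)

2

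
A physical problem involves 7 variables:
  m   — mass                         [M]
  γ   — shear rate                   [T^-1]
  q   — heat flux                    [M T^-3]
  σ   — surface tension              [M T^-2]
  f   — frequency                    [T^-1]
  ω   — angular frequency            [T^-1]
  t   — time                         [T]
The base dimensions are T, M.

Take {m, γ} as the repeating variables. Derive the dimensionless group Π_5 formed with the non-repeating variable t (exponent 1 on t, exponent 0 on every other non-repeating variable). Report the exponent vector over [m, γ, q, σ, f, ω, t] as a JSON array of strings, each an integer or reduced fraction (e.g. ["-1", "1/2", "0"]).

["0", "1", "0", "0", "0", "0", "1"]

Write exponents as rows T,M / cols m,γ,q,σ,f,ω,t:
  T: [ 0 -1 -3 -2 -1 -1  1]
  M: [ 1  0  1  1  0  0  0]
Row reduction gives pivot columns m,γ; rank = 2
Repeat: m,γ; free: q,σ,f,ω,t
RREF:
  r0: [   1    0    1    1    0    0    0]
  r1: [   0    1    3    2    1    1   -1]
Fix exponent of t at 1, q at 0, σ at 0, f at 0, ω at 0; solve each RREF row for its pivot's exponent:
  r0: exp(m) + (0)·1 = 0 ⇒ exp(m) = 0
  r1: exp(γ) + (-1)·1 = 0 ⇒ exp(γ) = 1
Π_5 = γ · t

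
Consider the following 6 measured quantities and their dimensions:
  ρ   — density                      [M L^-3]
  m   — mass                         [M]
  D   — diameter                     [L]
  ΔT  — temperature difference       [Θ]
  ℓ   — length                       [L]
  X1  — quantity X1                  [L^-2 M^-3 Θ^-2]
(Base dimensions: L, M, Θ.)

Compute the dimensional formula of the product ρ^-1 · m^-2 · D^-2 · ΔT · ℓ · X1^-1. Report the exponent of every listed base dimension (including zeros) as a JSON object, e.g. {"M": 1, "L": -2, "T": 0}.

{"L": 4, "M": 0, "Θ": 3}

Dimensional matrix (L×M×Θ by ρ×m×D×ΔT×ℓ×X1):
  L: [-3  0  1  0  1 -2]
  M: [ 1  1  0  0  0 -3]
  Θ: [ 0  0  0  1  0 -2]
  [L]: (-1)·-3+(-2)·0+(-2)·1+(1)·0+(1)·1+(-1)·-2 = 4
  [M]: (-1)·1+(-2)·1+(-2)·0+(1)·0+(1)·0+(-1)·-3 = 0
  [Θ]: (-1)·0+(-2)·0+(-2)·0+(1)·1+(1)·0+(-1)·-2 = 3
⇒ L^4 Θ^3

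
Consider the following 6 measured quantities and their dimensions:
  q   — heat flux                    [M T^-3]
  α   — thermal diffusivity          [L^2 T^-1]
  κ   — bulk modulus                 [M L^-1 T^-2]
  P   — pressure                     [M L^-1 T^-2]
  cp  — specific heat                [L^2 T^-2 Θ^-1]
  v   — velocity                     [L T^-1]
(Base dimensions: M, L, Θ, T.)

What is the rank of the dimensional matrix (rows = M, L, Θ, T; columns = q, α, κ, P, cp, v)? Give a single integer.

Exponent matrix [M,L,Θ,T] × [q,α,κ,P,cp,v]:
  M: [ 1  0  1  1  0  0]
  L: [ 0  2 -1 -1  2  1]
  Θ: [ 0  0  0  0 -1  0]
  T: [-3 -1 -2 -2 -2 -1]
Echelon form has 4 nonzero rows (pivots: q,α,κ,cp)

4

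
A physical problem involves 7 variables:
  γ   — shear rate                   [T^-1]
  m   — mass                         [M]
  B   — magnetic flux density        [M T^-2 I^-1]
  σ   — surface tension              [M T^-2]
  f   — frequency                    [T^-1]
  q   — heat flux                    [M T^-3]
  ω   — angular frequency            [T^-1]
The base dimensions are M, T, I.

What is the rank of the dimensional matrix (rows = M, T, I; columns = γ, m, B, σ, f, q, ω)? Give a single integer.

Exponent matrix [M,T,I] × [γ,m,B,σ,f,q,ω]:
  M: [ 0  1  1  1  0  1  0]
  T: [-1  0 -2 -2 -1 -3 -1]
  I: [ 0  0 -1  0  0  0  0]
Row reduction gives pivot columns γ,m,B; rank = 3

3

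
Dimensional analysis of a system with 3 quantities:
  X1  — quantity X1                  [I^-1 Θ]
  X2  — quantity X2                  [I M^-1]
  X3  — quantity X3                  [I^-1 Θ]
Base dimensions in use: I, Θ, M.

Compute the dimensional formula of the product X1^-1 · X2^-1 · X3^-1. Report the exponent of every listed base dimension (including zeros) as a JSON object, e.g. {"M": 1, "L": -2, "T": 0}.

Write exponents as rows I,Θ,M / cols X1,X2,X3:
  I: [-1  1 -1]
  Θ: [ 1  0  1]
  M: [ 0 -1  0]
  [I]: (-1)·-1+(-1)·1+(-1)·-1 = 1
  [Θ]: (-1)·1+(-1)·0+(-1)·1 = -2
  [M]: (-1)·0+(-1)·-1+(-1)·0 = 1
⇒ I Θ^-2 M

{"I": 1, "Θ": -2, "M": 1}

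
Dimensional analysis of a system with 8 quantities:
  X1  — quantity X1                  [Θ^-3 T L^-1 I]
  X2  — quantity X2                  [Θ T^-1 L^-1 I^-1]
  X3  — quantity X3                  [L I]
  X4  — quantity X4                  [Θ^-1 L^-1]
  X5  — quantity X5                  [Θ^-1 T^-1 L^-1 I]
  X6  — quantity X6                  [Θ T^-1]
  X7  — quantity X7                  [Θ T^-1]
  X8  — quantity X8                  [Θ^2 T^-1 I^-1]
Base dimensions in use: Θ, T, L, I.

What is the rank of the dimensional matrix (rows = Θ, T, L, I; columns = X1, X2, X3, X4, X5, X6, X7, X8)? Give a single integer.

3

Write exponents as rows Θ,T,L,I / cols X1,X2,X3,X4,X5,X6,X7,X8:
  Θ: [-3  1  0 -1 -1  1  1  2]
  T: [ 1 -1  0  0 -1 -1 -1 -1]
  L: [-1 -1  1 -1 -1  0  0  0]
  I: [ 1 -1  1  0  1  0  0 -1]
Row reduction gives pivot columns X1,X2,X3; rank = 3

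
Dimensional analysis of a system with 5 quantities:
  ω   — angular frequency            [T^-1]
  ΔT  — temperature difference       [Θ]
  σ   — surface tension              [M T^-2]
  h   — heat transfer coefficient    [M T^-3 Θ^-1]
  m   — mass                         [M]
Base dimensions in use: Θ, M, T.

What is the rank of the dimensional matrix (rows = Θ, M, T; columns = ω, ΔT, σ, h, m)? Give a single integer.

Dimensional matrix (Θ×M×T by ω×ΔT×σ×h×m):
  Θ: [ 0  1  0 -1  0]
  M: [ 0  0  1  1  1]
  T: [-1  0 -2 -3  0]
RREF → pivots at {ω,ΔT,σ} ⇒ r = 3

3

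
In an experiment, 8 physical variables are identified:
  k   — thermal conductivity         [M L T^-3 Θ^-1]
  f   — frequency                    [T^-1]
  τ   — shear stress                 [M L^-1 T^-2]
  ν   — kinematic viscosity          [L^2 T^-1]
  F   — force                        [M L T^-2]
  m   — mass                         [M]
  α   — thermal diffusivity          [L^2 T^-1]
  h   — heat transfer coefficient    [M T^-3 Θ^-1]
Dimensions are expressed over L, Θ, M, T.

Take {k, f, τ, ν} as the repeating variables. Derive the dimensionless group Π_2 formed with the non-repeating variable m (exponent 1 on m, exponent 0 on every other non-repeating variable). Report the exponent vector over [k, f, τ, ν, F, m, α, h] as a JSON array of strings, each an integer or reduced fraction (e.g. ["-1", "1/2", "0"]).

Dimensional matrix (L×Θ×M×T by k×f×τ×ν×F×m×α×h):
  L: [ 1  0 -1  2  1  0  2  0]
  Θ: [-1  0  0  0  0  0  0 -1]
  M: [ 1  0  1  0  1  1  0  1]
  T: [-3 -1 -2 -1 -2  0 -1 -3]
RREF → pivots at {k,f,τ,ν} ⇒ r = 4
Repeat: k,f,τ,ν; free: F,m,α,h
RREF:
  r0: [   1    0    0    0    0    0    0    1]
  r1: [   0    1    0    0   -1 -5/2    0  1/2]
  r2: [   0    0    1    0    1    1    0    0]
  r3: [   0    0    0    1    1  1/2    1 -1/2]
Fix exponent of m at 1, F at 0, α at 0, h at 0; solve each RREF row for its pivot's exponent:
  r0: exp(k) + (0)·1 = 0 ⇒ exp(k) = 0
  r1: exp(f) + (-5/2)·1 = 0 ⇒ exp(f) = 5/2
  r2: exp(τ) + (1)·1 = 0 ⇒ exp(τ) = -1
  r3: exp(ν) + (1/2)·1 = 0 ⇒ exp(ν) = -1/2
Π_2 = f^(5/2) · τ^-1 · ν^(-1/2) · m

["0", "5/2", "-1", "-1/2", "0", "1", "0", "0"]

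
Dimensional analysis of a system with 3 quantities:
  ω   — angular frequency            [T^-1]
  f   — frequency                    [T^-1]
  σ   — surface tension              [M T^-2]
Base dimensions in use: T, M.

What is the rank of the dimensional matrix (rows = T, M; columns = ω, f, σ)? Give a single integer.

2

Exponent matrix [T,M] × [ω,f,σ]:
  T: [-1 -1 -2]
  M: [ 0  0  1]
RREF → pivots at {ω,σ} ⇒ r = 2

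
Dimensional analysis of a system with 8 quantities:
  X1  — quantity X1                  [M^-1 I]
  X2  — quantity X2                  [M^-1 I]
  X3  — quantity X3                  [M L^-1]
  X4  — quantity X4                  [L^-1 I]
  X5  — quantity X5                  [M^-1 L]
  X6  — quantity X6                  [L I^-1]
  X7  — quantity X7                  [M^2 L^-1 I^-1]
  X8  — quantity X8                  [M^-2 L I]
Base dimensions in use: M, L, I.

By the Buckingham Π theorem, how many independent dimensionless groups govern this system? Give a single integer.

6

Dimensional matrix (M×L×I by X1×X2×X3×X4×X5×X6×X7×X8):
  M: [-1 -1  1  0 -1  0  2 -2]
  L: [ 0  0 -1 -1  1  1 -1  1]
  I: [ 1  1  0  1  0 -1 -1  1]
RREF → pivots at {X1,X3} ⇒ r = 2
n=8, r=2 ⇒ 6 dimensionless groups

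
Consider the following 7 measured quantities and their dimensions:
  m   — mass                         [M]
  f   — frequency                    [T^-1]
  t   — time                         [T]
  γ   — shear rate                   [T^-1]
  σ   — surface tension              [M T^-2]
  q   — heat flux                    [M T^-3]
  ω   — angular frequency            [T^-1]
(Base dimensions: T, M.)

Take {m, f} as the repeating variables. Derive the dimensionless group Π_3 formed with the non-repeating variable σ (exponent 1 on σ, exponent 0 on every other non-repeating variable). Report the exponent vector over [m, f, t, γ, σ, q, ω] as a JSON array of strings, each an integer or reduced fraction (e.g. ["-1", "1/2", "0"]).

["-1", "-2", "0", "0", "1", "0", "0"]

Exponent matrix [T,M] × [m,f,t,γ,σ,q,ω]:
  T: [ 0 -1  1 -1 -2 -3 -1]
  M: [ 1  0  0  0  1  1  0]
RREF → pivots at {m,f} ⇒ r = 2
Repeat: m,f; free: t,γ,σ,q,ω
RREF:
  r0: [   1    0    0    0    1    1    0]
  r1: [   0    1   -1    1    2    3    1]
Fix exponent of σ at 1, t at 0, γ at 0, q at 0, ω at 0; solve each RREF row for its pivot's exponent:
  r0: exp(m) + (1)·1 = 0 ⇒ exp(m) = -1
  r1: exp(f) + (2)·1 = 0 ⇒ exp(f) = -2
Π_3 = m^-1 · f^-2 · σ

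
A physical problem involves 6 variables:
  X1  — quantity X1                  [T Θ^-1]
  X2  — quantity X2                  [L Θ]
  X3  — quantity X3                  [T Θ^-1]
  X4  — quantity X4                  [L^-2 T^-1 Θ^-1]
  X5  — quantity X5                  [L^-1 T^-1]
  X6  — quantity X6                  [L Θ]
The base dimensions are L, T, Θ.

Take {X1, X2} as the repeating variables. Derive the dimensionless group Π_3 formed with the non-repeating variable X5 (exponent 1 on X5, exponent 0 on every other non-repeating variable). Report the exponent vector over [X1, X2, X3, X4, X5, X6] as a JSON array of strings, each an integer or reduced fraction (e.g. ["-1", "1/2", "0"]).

["1", "1", "0", "0", "1", "0"]

Dimensional matrix (L×T×Θ by X1×X2×X3×X4×X5×X6):
  L: [ 0  1  0 -2 -1  1]
  T: [ 1  0  1 -1 -1  0]
  Θ: [-1  1 -1 -1  0  1]
Row reduction gives pivot columns X1,X2; rank = 2
Pivot set = {X1,X2}, free = {X3,X4,X5,X6}
RREF:
  r0: [   1    0    1   -1   -1    0]
  r1: [   0    1    0   -2   -1    1]
  r2: [   0    0    0    0    0    0]
Fix exponent of X5 at 1, X3 at 0, X4 at 0, X6 at 0; solve each RREF row for its pivot's exponent:
  r0: exp(X1) + (-1)·1 = 0 ⇒ exp(X1) = 1
  r1: exp(X2) + (-1)·1 = 0 ⇒ exp(X2) = 1
Π_3 = X1 · X2 · X5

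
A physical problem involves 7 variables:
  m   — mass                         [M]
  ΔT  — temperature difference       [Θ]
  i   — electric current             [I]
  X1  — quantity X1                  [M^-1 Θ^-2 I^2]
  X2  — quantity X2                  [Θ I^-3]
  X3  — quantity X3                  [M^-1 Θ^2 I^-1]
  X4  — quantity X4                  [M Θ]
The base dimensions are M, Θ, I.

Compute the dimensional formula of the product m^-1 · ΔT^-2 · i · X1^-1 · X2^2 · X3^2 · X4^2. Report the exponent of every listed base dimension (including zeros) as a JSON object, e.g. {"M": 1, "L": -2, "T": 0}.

{"M": 0, "Θ": 8, "I": -9}

Write exponents as rows M,Θ,I / cols m,ΔT,i,X1,X2,X3,X4:
  M: [ 1  0  0 -1  0 -1  1]
  Θ: [ 0  1  0 -2  1  2  1]
  I: [ 0  0  1  2 -3 -1  0]
  [M]: (-1)·1+(-2)·0+(1)·0+(-1)·-1+(2)·0+(2)·-1+(2)·1 = 0
  [Θ]: (-1)·0+(-2)·1+(1)·0+(-1)·-2+(2)·1+(2)·2+(2)·1 = 8
  [I]: (-1)·0+(-2)·0+(1)·1+(-1)·2+(2)·-3+(2)·-1+(2)·0 = -9
⇒ Θ^8 I^-9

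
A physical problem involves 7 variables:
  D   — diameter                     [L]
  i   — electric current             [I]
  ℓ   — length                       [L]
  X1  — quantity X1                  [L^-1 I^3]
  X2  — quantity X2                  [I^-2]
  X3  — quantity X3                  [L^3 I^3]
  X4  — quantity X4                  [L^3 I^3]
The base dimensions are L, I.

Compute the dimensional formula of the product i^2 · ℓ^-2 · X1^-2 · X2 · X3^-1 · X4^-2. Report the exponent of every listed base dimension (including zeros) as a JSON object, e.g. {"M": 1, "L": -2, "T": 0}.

Write exponents as rows L,I / cols D,i,ℓ,X1,X2,X3,X4:
  L: [ 1  0  1 -1  0  3  3]
  I: [ 0  1  0  3 -2  3  3]
  [L]: (2)·0+(-2)·1+(-2)·-1+(1)·0+(-1)·3+(-2)·3 = -9
  [I]: (2)·1+(-2)·0+(-2)·3+(1)·-2+(-1)·3+(-2)·3 = -15
⇒ L^-9 I^-15

{"L": -9, "I": -15}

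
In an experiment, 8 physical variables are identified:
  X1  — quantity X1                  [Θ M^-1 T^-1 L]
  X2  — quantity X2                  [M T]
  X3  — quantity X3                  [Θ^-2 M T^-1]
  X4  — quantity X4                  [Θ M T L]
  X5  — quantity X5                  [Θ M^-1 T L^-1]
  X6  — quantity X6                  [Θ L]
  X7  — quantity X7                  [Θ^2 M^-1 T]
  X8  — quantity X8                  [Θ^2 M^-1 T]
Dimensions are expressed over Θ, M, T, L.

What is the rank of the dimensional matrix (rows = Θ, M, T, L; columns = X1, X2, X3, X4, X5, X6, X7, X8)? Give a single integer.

Write exponents as rows Θ,M,T,L / cols X1,X2,X3,X4,X5,X6,X7,X8:
  Θ: [ 1  0 -2  1  1  1  2  2]
  M: [-1  1  1  1 -1  0 -1 -1]
  T: [-1  1 -1  1  1  0  1  1]
  L: [ 1  0  0  1 -1  1  0  0]
Row reduction gives pivot columns X1,X2,X3; rank = 3

3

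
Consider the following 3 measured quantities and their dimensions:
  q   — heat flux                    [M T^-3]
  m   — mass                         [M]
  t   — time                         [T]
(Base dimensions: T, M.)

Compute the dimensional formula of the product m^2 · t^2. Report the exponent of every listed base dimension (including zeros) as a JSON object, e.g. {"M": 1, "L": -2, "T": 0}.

{"T": 2, "M": 2}

Exponent matrix [T,M] × [q,m,t]:
  T: [-3  0  1]
  M: [ 1  1  0]
  [T]: (2)·0+(2)·1 = 2
  [M]: (2)·1+(2)·0 = 2
⇒ T^2 M^2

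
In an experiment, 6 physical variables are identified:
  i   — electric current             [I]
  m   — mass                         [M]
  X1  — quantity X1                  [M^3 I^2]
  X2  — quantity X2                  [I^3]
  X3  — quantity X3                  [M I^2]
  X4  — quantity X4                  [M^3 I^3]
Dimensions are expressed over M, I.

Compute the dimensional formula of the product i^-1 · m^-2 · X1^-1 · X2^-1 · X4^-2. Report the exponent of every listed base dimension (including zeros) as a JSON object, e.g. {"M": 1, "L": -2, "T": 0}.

{"M": -11, "I": -12}

Exponent matrix [M,I] × [i,m,X1,X2,X3,X4]:
  M: [ 0  1  3  0  1  3]
  I: [ 1  0  2  3  2  3]
  [M]: (-1)·0+(-2)·1+(-1)·3+(-1)·0+(-2)·3 = -11
  [I]: (-1)·1+(-2)·0+(-1)·2+(-1)·3+(-2)·3 = -12
⇒ M^-11 I^-12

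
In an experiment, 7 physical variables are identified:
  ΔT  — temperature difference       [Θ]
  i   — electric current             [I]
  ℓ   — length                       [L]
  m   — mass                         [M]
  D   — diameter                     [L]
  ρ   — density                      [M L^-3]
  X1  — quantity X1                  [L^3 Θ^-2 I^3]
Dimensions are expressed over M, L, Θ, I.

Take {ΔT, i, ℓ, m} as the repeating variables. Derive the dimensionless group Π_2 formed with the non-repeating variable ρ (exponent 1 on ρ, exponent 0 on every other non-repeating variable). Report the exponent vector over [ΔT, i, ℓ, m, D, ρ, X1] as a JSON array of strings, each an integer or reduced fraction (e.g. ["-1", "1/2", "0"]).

Exponent matrix [M,L,Θ,I] × [ΔT,i,ℓ,m,D,ρ,X1]:
  M: [ 0  0  0  1  0  1  0]
  L: [ 0  0  1  0  1 -3  3]
  Θ: [ 1  0  0  0  0  0 -2]
  I: [ 0  1  0  0  0  0  3]
Echelon form has 4 nonzero rows (pivots: ΔT,i,ℓ,m)
Pivot set = {ΔT,i,ℓ,m}, free = {D,ρ,X1}
RREF:
  r0: [   1    0    0    0    0    0   -2]
  r1: [   0    1    0    0    0    0    3]
  r2: [   0    0    1    0    1   -3    3]
  r3: [   0    0    0    1    0    1    0]
Fix exponent of ρ at 1, D at 0, X1 at 0; solve each RREF row for its pivot's exponent:
  r0: exp(ΔT) + (0)·1 = 0 ⇒ exp(ΔT) = 0
  r1: exp(i) + (0)·1 = 0 ⇒ exp(i) = 0
  r2: exp(ℓ) + (-3)·1 = 0 ⇒ exp(ℓ) = 3
  r3: exp(m) + (1)·1 = 0 ⇒ exp(m) = -1
Π_2 = ℓ^3 · m^-1 · ρ

["0", "0", "3", "-1", "0", "1", "0"]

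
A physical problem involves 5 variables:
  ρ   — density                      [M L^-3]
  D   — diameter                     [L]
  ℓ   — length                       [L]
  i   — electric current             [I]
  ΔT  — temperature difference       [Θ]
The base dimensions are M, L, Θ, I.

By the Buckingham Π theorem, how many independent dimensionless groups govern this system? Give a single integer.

1

Exponent matrix [M,L,Θ,I] × [ρ,D,ℓ,i,ΔT]:
  M: [ 1  0  0  0  0]
  L: [-3  1  1  0  0]
  Θ: [ 0  0  0  0  1]
  I: [ 0  0  0  1  0]
RREF → pivots at {ρ,D,i,ΔT} ⇒ r = 4
5 vars − rank 4 = 1 Π group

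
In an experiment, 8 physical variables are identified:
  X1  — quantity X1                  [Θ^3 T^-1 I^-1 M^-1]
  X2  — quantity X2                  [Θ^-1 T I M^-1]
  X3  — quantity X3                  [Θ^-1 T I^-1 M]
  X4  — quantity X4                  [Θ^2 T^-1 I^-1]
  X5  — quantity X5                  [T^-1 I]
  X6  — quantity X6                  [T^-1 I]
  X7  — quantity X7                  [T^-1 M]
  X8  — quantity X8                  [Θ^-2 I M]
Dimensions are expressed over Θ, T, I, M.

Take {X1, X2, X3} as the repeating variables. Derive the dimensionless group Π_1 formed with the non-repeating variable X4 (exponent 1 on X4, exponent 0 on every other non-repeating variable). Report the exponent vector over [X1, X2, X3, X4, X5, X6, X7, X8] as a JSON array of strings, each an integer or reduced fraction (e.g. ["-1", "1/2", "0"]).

["-1/2", "1/2", "0", "1", "0", "0", "0", "0"]

Dimensional matrix (Θ×T×I×M by X1×X2×X3×X4×X5×X6×X7×X8):
  Θ: [ 3 -1 -1  2  0  0  0 -2]
  T: [-1  1  1 -1 -1 -1 -1  0]
  I: [-1  1 -1 -1  1  1  0  1]
  M: [-1 -1  1  0  0  0  1  1]
Row reduction gives pivot columns X1,X2,X3; rank = 3
Pivot set = {X1,X2,X3}, free = {X4,X5,X6,X7,X8}
RREF:
  r0: [   1    0    0  1/2 -1/2 -1/2 -1/2   -1]
  r1: [   0    1    0 -1/2 -1/2 -1/2   -1 -1/2]
  r2: [   0    0    1    0   -1   -1 -1/2 -1/2]
  r3: [   0    0    0    0    0    0    0    0]
Fix exponent of X4 at 1, X5 at 0, X6 at 0, X7 at 0, X8 at 0; solve each RREF row for its pivot's exponent:
  r0: exp(X1) + (1/2)·1 = 0 ⇒ exp(X1) = -1/2
  r1: exp(X2) + (-1/2)·1 = 0 ⇒ exp(X2) = 1/2
  r2: exp(X3) + (0)·1 = 0 ⇒ exp(X3) = 0
Π_1 = X1^(-1/2) · X2^(1/2) · X4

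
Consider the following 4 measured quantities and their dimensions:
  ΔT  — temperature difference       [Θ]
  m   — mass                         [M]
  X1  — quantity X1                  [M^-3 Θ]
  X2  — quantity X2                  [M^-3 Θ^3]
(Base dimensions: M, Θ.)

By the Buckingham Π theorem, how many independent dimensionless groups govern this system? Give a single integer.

2

Dimensional matrix (M×Θ by ΔT×m×X1×X2):
  M: [ 0  1 -3 -3]
  Θ: [ 1  0  1  3]
Row reduction gives pivot columns ΔT,m; rank = 2
4 vars − rank 2 = 2 Π groups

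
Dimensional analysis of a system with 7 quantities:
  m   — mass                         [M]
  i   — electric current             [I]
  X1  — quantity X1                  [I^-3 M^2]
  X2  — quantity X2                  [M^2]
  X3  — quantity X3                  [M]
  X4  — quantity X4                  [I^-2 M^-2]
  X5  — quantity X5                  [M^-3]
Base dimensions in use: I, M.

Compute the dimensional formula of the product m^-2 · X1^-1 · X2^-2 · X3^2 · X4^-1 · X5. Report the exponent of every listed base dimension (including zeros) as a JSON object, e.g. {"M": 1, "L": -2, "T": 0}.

Write exponents as rows I,M / cols m,i,X1,X2,X3,X4,X5:
  I: [ 0  1 -3  0  0 -2  0]
  M: [ 1  0  2  2  1 -2 -3]
  [I]: (-2)·0+(-1)·-3+(-2)·0+(2)·0+(-1)·-2+(1)·0 = 5
  [M]: (-2)·1+(-1)·2+(-2)·2+(2)·1+(-1)·-2+(1)·-3 = -7
⇒ I^5 M^-7

{"I": 5, "M": -7}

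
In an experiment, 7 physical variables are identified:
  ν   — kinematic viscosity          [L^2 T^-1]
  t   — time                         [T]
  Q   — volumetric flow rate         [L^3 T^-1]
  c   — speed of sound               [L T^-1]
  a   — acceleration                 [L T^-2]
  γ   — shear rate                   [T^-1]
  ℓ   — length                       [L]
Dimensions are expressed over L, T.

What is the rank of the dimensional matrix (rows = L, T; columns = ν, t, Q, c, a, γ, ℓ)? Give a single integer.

2

Dimensional matrix (L×T by ν×t×Q×c×a×γ×ℓ):
  L: [ 2  0  3  1  1  0  1]
  T: [-1  1 -1 -1 -2 -1  0]
RREF → pivots at {ν,t} ⇒ r = 2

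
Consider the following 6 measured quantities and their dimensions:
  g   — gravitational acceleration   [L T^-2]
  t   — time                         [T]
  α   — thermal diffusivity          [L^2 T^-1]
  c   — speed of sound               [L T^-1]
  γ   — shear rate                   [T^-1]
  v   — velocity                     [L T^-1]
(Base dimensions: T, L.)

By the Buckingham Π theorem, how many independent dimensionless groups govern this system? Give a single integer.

Write exponents as rows T,L / cols g,t,α,c,γ,v:
  T: [-2  1 -1 -1 -1 -1]
  L: [ 1  0  2  1  0  1]
Echelon form has 2 nonzero rows (pivots: g,t)
6 vars − rank 2 = 4 Π groups

4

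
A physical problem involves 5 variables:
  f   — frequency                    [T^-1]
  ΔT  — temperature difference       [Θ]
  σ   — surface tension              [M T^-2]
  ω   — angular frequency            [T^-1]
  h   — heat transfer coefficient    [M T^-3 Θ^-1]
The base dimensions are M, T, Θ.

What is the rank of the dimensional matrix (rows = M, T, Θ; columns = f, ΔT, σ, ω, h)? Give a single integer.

3

Exponent matrix [M,T,Θ] × [f,ΔT,σ,ω,h]:
  M: [ 0  0  1  0  1]
  T: [-1  0 -2 -1 -3]
  Θ: [ 0  1  0  0 -1]
Row reduction gives pivot columns f,ΔT,σ; rank = 3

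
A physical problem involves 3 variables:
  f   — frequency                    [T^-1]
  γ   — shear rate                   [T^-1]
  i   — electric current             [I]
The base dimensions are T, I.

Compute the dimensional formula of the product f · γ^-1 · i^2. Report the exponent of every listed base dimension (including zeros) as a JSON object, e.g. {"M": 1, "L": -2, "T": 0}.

Write exponents as rows T,I / cols f,γ,i:
  T: [-1 -1  0]
  I: [ 0  0  1]
  [T]: (1)·-1+(-1)·-1+(2)·0 = 0
  [I]: (1)·0+(-1)·0+(2)·1 = 2
⇒ I^2

{"T": 0, "I": 2}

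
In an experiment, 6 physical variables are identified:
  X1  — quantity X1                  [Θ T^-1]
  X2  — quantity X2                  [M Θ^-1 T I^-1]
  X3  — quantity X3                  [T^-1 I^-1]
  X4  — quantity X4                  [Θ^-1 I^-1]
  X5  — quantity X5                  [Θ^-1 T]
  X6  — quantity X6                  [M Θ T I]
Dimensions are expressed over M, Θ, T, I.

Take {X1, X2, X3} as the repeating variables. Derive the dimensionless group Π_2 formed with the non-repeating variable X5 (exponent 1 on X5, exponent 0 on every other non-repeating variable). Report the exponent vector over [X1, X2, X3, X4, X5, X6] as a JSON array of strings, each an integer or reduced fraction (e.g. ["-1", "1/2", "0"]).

Write exponents as rows M,Θ,T,I / cols X1,X2,X3,X4,X5,X6:
  M: [ 0  1  0  0  0  1]
  Θ: [ 1 -1  0 -1 -1  1]
  T: [-1  1 -1  0  1  1]
  I: [ 0 -1 -1 -1  0  1]
Row reduction gives pivot columns X1,X2,X3; rank = 3
Pivot set = {X1,X2,X3}, free = {X4,X5,X6}
RREF:
  r0: [   1    0    0   -1   -1    2]
  r1: [   0    1    0    0    0    1]
  r2: [   0    0    1    1    0   -2]
  r3: [   0    0    0    0    0    0]
Fix exponent of X5 at 1, X4 at 0, X6 at 0; solve each RREF row for its pivot's exponent:
  r0: exp(X1) + (-1)·1 = 0 ⇒ exp(X1) = 1
  r1: exp(X2) + (0)·1 = 0 ⇒ exp(X2) = 0
  r2: exp(X3) + (0)·1 = 0 ⇒ exp(X3) = 0
Π_2 = X1 · X5

["1", "0", "0", "0", "1", "0"]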